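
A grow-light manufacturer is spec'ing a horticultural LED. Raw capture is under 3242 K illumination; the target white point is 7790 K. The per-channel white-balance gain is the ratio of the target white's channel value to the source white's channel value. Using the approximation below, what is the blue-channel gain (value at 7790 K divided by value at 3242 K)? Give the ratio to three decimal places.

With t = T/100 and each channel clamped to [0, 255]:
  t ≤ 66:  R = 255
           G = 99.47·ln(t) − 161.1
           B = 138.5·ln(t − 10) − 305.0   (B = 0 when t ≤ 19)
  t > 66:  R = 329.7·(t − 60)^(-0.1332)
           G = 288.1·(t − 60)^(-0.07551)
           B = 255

2.028

At 3242 K (t = 32.42):
  B = 138.5·ln(32.42 − 10) − 305.0 = 138.5·ln 22.42 − 305.0 = 138.5·3.1100 − 305.0 = 125.729.
At 7790 K (t = 77.9):
  B = 255 by definition for t > 66.
Gain = 255.000 / 125.729 = 2.0282 → 2.028.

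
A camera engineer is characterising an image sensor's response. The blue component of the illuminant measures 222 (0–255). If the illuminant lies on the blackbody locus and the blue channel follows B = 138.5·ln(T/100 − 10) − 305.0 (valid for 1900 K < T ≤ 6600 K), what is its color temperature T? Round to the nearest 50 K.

5500 K

ln(t − 10) = (222 + 305.0) / 138.5 = 3.8051.
t − 10 = e^3.8051 = 44.928, so t = 54.928.
T = 100·t = 5493 K → 5500 K to the nearest 50 K.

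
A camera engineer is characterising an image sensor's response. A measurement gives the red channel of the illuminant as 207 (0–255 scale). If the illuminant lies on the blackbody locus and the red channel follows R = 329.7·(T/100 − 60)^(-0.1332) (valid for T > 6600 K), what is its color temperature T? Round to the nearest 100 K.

9300 K

(t − 60)^(-0.1332) = 207/329.7 = 0.62784.
t − 60 = 0.62784^(1/-0.1332) = 0.62784^(-7.508) = 32.933, so t = 92.933.
T = 100·t = 9293 K → 9300 K to the nearest 100 K.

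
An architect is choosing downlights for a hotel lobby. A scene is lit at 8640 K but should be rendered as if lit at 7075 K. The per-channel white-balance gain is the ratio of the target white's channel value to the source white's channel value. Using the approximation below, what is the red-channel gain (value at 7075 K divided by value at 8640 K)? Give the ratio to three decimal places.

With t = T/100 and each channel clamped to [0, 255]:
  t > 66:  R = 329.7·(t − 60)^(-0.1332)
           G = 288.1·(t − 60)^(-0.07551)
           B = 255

1.127

At 8640 K (t = 86.4):
  R = 329.7·(86.4 − 60)^(-0.1332) = 329.7·26.4^(-0.1332) = 329.7·0.64661 = 213.187.
At 7075 K (t = 70.75):
  R = 329.7·(70.75 − 60)^(-0.1332) = 329.7·10.75^(-0.1332) = 329.7·0.72881 = 240.290.
Gain = 240.290 / 213.187 = 1.1271 → 1.127.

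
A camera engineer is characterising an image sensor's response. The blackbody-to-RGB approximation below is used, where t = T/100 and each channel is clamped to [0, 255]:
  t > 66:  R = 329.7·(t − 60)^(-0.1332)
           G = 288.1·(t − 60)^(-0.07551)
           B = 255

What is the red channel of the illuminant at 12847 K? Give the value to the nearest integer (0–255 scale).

188

t = 12847/100 = 128.47; the t > 66 branch applies.
R = 329.7·(128.47 − 60)^(-0.1332) = 329.7·68.47^(-0.1332) = 329.7·0.56952 = 187.772.
Rounded: 188.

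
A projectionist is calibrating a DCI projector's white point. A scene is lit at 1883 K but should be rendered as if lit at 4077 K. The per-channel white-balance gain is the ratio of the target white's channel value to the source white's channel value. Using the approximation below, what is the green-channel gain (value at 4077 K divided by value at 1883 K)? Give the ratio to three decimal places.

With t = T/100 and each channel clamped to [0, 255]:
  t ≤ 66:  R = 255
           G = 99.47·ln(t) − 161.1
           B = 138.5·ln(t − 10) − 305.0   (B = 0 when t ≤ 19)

1.587

At 1883 K (t = 18.83):
  G = 99.47·ln 18.83 − 161.1 = 99.47·2.9355 − 161.1 = 130.889.
At 4077 K (t = 40.77):
  G = 99.47·ln 40.77 − 161.1 = 99.47·3.7079 − 161.1 = 207.729.
Gain = 207.729 / 130.889 = 1.5871 → 1.587.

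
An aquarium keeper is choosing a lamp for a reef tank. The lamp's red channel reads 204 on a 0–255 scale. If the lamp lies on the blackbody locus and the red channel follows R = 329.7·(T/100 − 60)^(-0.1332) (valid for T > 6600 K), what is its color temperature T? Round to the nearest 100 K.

9700 K

(t − 60)^(-0.1332) = 204/329.7 = 0.61874.
t − 60 = 0.61874^(1/-0.1332) = 0.61874^(-7.508) = 36.748, so t = 96.748.
T = 100·t = 9675 K → 9700 K to the nearest 100 K.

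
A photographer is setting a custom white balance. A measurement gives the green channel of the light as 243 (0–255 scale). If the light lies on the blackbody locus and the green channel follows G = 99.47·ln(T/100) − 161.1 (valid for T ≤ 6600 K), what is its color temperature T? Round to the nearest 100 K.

ln t = (243 + 161.1) / 99.47 = 4.0625.
t = e^4.0625 = 58.121.
T = 100·t = 5812 K → 5800 K to the nearest 100 K.

5800 K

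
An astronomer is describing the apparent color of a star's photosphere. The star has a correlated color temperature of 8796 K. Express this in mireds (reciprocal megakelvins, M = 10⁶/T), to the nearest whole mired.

114 mireds

M = 10⁶ / 8796 = 113.688 → 114 mireds.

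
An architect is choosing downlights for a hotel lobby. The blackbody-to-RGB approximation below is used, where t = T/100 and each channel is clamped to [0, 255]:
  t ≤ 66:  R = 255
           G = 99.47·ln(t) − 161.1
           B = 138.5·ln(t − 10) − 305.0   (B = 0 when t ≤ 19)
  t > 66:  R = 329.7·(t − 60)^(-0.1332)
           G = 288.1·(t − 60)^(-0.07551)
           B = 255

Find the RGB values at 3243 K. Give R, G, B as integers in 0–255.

t = 3243/100 = 32.43; the t ≤ 66 branch applies.
R = 255 by definition for t ≤ 66.
G = 99.47·ln 32.43 − 161.1 = 99.47·3.4791 − 161.1 = 184.964.
B = 138.5·ln(32.43 − 10) − 305.0 = 138.5·ln 22.43 − 305.0 = 138.5·3.1104 − 305.0 = 125.790.
Rounded: (255, 185, 126).

R=255, G=185, B=126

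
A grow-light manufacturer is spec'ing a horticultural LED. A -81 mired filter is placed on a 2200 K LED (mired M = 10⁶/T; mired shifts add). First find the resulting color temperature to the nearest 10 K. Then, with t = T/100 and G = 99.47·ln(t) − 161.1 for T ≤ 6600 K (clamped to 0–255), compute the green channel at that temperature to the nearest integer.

M_in = 10⁶/2200 = 454.55; M_out = 454.55 + (-81) = 373.55.
T_out = 10⁶/373.55 = 2677.1 K → 2680 K; t = 26.8.
G = 99.47·ln 26.8 − 161.1 = 99.47·3.2884 − 161.1 = 165.997.
Rounded: 166.

166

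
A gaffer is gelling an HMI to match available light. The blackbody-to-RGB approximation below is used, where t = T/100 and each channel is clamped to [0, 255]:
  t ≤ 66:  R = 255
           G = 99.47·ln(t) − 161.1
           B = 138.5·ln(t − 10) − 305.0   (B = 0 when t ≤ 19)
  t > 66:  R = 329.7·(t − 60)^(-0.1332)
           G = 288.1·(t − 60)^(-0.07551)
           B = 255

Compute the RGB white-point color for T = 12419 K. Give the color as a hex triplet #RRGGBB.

#BDD2FF

t = 12419/100 = 124.19; the t > 66 branch applies.
R = 329.7·(124.19 − 60)^(-0.1332) = 329.7·64.19^(-0.1332) = 329.7·0.57444 = 189.393.
G = 288.1·(124.19 − 60)^(-0.07551) = 288.1·64.19^(-0.07551) = 288.1·0.73033 = 210.408.
B = 255 by definition for t > 66.
Rounded: (189, 210, 255).
In hex: #BDD2FF.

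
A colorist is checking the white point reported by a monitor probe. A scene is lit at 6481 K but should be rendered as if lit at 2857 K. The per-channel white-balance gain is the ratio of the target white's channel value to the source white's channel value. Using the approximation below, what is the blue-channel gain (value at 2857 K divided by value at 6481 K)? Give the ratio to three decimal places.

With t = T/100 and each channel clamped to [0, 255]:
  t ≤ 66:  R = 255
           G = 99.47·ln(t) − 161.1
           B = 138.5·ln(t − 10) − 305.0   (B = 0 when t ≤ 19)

0.399

At 6481 K (t = 64.81):
  B = 138.5·ln(64.81 − 10) − 305.0 = 138.5·ln 54.81 − 305.0 = 138.5·4.0039 − 305.0 = 249.536.
At 2857 K (t = 28.57):
  B = 138.5·ln(28.57 − 10) − 305.0 = 138.5·ln 18.57 − 305.0 = 138.5·2.9215 − 305.0 = 99.634.
Gain = 99.634 / 249.536 = 0.3993 → 0.399.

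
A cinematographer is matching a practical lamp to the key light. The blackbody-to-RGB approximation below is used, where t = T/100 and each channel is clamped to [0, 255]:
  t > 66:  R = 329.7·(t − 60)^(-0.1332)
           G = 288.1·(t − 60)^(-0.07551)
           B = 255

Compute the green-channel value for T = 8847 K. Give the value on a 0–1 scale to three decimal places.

0.877

t = 8847/100 = 88.47; the t > 66 branch applies.
G = 288.1·(88.47 − 60)^(-0.07551) = 288.1·28.47^(-0.07551) = 288.1·0.77657 = 223.729.
On a 0–1 scale: 223.729/255 = 0.8774 → 0.877.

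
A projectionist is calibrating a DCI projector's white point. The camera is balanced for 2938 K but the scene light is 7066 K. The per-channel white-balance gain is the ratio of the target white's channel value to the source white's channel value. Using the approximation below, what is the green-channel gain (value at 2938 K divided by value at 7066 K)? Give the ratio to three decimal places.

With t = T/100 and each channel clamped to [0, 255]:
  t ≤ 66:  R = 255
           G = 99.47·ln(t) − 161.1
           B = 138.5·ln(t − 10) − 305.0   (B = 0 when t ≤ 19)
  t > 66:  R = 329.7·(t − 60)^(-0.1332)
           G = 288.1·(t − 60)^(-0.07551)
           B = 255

At 7066 K (t = 70.66):
  G = 288.1·(70.66 − 60)^(-0.07551) = 288.1·10.66^(-0.07551) = 288.1·0.83636 = 240.956.
At 2938 K (t = 29.38):
  G = 99.47·ln 29.38 − 161.1 = 99.47·3.3803 − 161.1 = 175.140.
Gain = 175.140 / 240.956 = 0.7269 → 0.727.

0.727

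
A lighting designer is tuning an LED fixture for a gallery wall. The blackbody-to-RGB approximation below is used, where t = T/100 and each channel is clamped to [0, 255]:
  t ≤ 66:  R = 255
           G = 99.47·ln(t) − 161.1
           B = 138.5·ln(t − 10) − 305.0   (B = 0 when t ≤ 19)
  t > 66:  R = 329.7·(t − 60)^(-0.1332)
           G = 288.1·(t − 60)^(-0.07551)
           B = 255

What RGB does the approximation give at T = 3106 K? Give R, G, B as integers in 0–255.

t = 3106/100 = 31.06; the t ≤ 66 branch applies.
R = 255 by definition for t ≤ 66.
G = 99.47·ln 31.06 − 161.1 = 99.47·3.4359 − 161.1 = 180.671.
B = 138.5·ln(31.06 − 10) − 305.0 = 138.5·ln 21.06 − 305.0 = 138.5·3.0474 − 305.0 = 117.062.
Rounded: (255, 181, 117).

R=255, G=181, B=117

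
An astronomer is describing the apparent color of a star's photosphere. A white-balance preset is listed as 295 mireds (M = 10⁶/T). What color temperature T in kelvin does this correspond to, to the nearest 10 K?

3390 K

T = 10⁶ / 295 = 3389.83 K → 3390 K.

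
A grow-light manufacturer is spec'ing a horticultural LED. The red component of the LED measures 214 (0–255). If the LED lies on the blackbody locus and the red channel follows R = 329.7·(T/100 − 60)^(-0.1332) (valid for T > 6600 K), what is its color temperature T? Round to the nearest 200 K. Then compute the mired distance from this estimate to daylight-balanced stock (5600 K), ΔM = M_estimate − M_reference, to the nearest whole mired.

-62 mireds

(t − 60)^(-0.1332) = 214/329.7 = 0.64907.
t − 60 = 0.64907^(1/-0.1332) = 0.64907^(-7.508) = 25.657, so t = 85.657.
T = 100·t = 8566 K → 8600 K to the nearest 200 K.
M_estimate = 10⁶/8600 = 116.28; M_reference = 10⁶/5600 = 178.57.
ΔM = 116.28 − 178.57 = -62.29 → -62 mireds.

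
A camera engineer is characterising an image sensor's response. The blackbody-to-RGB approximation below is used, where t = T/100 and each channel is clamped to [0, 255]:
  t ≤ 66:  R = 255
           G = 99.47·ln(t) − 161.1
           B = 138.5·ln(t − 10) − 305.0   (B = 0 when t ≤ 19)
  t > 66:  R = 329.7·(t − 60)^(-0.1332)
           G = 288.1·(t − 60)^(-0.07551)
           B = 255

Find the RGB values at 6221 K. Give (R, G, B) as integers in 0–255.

t = 6221/100 = 62.21; the t ≤ 66 branch applies.
R = 255 by definition for t ≤ 66.
G = 99.47·ln 62.21 − 161.1 = 99.47·4.1305 − 161.1 = 249.762.
B = 138.5·ln(62.21 − 10) − 305.0 = 138.5·ln 52.21 − 305.0 = 138.5·3.9553 − 305.0 = 242.805.
Rounded: (255, 250, 243).

(255, 250, 243)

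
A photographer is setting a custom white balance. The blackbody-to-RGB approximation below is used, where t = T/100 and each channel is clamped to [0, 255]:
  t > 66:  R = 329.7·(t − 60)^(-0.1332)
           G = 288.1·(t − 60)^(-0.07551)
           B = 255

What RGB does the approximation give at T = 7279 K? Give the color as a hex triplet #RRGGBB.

t = 7279/100 = 72.79; the t > 66 branch applies.
R = 329.7·(72.79 − 60)^(-0.1332) = 329.7·12.79^(-0.1332) = 329.7·0.71214 = 234.792.
G = 288.1·(72.79 − 60)^(-0.07551) = 288.1·12.79^(-0.07551) = 288.1·0.82494 = 237.664.
B = 255 by definition for t > 66.
Rounded: (235, 238, 255).
In hex: #EBEEFF.

#EBEEFF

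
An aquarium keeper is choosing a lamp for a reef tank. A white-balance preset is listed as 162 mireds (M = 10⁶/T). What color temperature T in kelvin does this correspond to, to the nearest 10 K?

T = 10⁶ / 162 = 6172.84 K → 6170 K.

6170 K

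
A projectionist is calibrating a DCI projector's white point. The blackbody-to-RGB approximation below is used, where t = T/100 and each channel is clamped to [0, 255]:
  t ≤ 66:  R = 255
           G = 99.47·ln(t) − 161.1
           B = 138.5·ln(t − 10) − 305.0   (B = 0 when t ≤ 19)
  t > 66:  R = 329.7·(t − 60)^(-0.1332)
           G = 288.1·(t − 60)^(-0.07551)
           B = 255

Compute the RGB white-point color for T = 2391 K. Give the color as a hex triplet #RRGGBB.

#FF9B3C

t = 2391/100 = 23.91; the t ≤ 66 branch applies.
R = 255 by definition for t ≤ 66.
G = 99.47·ln 23.91 − 161.1 = 99.47·3.1743 − 161.1 = 154.647.
B = 138.5·ln(23.91 − 10) − 305.0 = 138.5·ln 13.91 − 305.0 = 138.5·2.6326 − 305.0 = 59.616.
Rounded: (255, 155, 60).
In hex: #FF9B3C.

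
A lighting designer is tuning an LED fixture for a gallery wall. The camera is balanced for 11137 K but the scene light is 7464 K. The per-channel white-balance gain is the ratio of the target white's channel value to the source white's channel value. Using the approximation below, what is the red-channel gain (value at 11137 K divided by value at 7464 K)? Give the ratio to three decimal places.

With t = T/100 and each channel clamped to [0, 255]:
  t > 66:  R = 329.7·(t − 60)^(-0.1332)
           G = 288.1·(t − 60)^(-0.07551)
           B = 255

At 7464 K (t = 74.64):
  R = 329.7·(74.64 − 60)^(-0.1332) = 329.7·14.64^(-0.1332) = 329.7·0.69944 = 230.605.
At 11137 K (t = 111.37):
  R = 329.7·(111.37 − 60)^(-0.1332) = 329.7·51.37^(-0.1332) = 329.7·0.59174 = 195.098.
Gain = 195.098 / 230.605 = 0.8460 → 0.846.

0.846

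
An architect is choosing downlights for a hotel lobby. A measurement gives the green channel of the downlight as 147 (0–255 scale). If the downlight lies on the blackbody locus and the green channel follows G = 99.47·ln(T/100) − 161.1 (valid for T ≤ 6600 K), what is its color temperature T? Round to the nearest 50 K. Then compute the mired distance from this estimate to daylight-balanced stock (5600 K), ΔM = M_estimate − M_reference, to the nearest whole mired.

+276 mireds

ln t = (147 + 161.1) / 99.47 = 3.0974.
t = e^3.0974 = 22.141.
T = 100·t = 2214 K → 2200 K to the nearest 50 K.
M_estimate = 10⁶/2200 = 454.55; M_reference = 10⁶/5600 = 178.57.
ΔM = 454.55 − 178.57 = 275.97 → +276 mireds.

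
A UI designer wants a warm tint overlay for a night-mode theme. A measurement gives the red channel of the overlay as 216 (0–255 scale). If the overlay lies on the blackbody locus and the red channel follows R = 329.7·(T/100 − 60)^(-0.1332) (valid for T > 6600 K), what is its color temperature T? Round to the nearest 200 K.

(t − 60)^(-0.1332) = 216/329.7 = 0.65514.
t − 60 = 0.65514^(1/-0.1332) = 0.65514^(-7.508) = 23.926, so t = 83.926.
T = 100·t = 8393 K → 8400 K to the nearest 200 K.

8400 K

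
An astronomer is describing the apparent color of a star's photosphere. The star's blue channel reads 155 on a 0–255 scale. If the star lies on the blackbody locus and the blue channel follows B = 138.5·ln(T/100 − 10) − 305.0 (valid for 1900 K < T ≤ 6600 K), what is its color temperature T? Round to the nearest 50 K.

ln(t − 10) = (155 + 305.0) / 138.5 = 3.3213.
t − 10 = e^3.3213 = 27.696, so t = 37.696.
T = 100·t = 3770 K → 3750 K to the nearest 50 K.

3750 K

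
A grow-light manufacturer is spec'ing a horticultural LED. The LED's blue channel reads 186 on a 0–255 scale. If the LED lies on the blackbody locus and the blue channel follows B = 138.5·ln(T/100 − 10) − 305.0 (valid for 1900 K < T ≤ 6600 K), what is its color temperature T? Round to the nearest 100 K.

ln(t − 10) = (186 + 305.0) / 138.5 = 3.5451.
t − 10 = e^3.5451 = 34.644, so t = 44.644.
T = 100·t = 4464 K → 4500 K to the nearest 100 K.

4500 K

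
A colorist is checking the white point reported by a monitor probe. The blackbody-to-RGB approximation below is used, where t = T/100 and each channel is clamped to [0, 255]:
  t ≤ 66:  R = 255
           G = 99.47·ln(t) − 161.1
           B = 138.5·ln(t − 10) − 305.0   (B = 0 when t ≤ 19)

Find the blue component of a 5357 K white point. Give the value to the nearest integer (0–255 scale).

t = 5357/100 = 53.57; the t ≤ 66 branch applies.
B = 138.5·ln(53.57 − 10) − 305.0 = 138.5·ln 43.57 − 305.0 = 138.5·3.7744 − 305.0 = 217.750.
Rounded: 218.

218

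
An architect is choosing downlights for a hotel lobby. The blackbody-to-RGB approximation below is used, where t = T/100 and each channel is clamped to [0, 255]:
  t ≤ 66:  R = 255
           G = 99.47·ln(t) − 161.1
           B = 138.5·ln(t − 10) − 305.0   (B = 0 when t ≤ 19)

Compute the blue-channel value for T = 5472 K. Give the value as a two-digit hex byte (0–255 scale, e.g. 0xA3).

t = 5472/100 = 54.72; the t ≤ 66 branch applies.
B = 138.5·ln(54.72 − 10) − 305.0 = 138.5·ln 44.72 − 305.0 = 138.5·3.8004 − 305.0 = 221.358.
Rounded: 221; in hex, 0xDD.

0xDD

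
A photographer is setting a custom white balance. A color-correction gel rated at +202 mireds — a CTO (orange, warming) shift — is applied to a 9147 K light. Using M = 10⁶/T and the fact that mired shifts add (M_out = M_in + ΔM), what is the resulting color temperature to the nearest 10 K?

M_in = 10⁶/9147 = 109.33 mireds.
M_out = 109.33 + (+202) = 311.33 mireds.
T_out = 10⁶/311.33 = 3212.1 K → 3210 K.

3210 K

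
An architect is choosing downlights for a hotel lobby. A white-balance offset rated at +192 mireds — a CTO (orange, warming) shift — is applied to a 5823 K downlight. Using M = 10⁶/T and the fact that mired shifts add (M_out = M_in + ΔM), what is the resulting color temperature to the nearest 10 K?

M_in = 10⁶/5823 = 171.73 mireds.
M_out = 171.73 + (+192) = 363.73 mireds.
T_out = 10⁶/363.73 = 2749.3 K → 2750 K.

2750 K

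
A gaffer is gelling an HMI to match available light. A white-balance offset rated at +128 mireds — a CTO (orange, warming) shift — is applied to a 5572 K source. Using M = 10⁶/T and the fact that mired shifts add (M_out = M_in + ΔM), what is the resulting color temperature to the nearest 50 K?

3250 K

M_in = 10⁶/5572 = 179.47 mireds.
M_out = 179.47 + (+128) = 307.47 mireds.
T_out = 10⁶/307.47 = 3252.4 K → 3250 K.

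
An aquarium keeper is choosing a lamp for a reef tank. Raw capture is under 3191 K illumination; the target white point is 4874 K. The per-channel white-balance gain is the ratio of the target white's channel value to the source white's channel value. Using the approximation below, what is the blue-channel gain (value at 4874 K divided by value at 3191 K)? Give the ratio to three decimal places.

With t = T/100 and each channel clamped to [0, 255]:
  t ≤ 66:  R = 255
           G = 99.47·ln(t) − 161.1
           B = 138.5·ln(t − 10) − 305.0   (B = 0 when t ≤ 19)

At 3191 K (t = 31.91):
  B = 138.5·ln(31.91 − 10) − 305.0 = 138.5·ln 21.91 − 305.0 = 138.5·3.0869 − 305.0 = 122.542.
At 4874 K (t = 48.74):
  B = 138.5·ln(48.74 − 10) − 305.0 = 138.5·ln 38.74 − 305.0 = 138.5·3.6569 − 305.0 = 201.477.
Gain = 201.477 / 122.542 = 1.6442 → 1.644.

1.644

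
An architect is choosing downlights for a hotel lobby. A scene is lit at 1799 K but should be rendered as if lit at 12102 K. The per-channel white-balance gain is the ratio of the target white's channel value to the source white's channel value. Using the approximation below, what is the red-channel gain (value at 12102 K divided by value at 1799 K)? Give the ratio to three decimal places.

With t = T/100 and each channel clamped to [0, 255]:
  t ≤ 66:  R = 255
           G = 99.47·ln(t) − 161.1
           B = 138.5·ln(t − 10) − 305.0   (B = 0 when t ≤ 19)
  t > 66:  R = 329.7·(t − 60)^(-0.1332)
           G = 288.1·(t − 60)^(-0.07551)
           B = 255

At 1799 K (t = 17.99):
  R = 255 by definition for t ≤ 66.
At 12102 K (t = 121.02):
  R = 329.7·(121.02 − 60)^(-0.1332) = 329.7·61.02^(-0.1332) = 329.7·0.57833 = 190.675.
Gain = 190.675 / 255.000 = 0.7477 → 0.748.

0.748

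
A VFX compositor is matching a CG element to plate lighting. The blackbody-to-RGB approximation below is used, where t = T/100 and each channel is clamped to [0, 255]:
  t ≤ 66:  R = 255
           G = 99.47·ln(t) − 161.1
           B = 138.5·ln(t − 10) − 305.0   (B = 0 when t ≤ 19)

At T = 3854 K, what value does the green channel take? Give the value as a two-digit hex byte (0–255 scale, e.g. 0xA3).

t = 3854/100 = 38.54; the t ≤ 66 branch applies.
G = 99.47·ln 38.54 − 161.1 = 99.47·3.6517 − 161.1 = 202.134.
Rounded: 202; in hex, 0xCA.

0xCA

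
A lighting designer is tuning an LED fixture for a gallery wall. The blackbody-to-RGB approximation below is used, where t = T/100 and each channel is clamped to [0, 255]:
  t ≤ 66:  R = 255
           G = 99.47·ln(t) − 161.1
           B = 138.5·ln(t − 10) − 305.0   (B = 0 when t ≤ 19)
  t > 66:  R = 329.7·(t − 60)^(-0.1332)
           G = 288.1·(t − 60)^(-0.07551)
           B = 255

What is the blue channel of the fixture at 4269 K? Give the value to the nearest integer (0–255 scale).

t = 4269/100 = 42.69; the t ≤ 66 branch applies.
B = 138.5·ln(42.69 − 10) − 305.0 = 138.5·ln 32.69 − 305.0 = 138.5·3.4871 − 305.0 = 177.959.
Rounded: 178.

178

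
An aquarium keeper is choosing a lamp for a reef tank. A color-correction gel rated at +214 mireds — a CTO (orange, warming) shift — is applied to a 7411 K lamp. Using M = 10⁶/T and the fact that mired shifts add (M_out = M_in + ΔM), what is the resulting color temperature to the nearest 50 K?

2850 K

M_in = 10⁶/7411 = 134.93 mireds.
M_out = 134.93 + (+214) = 348.93 mireds.
T_out = 10⁶/348.93 = 2865.9 K → 2850 K.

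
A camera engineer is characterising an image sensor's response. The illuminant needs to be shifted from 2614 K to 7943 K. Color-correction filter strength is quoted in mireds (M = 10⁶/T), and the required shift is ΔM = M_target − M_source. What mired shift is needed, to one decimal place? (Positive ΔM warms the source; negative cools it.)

-256.7 mireds

M_source = 10⁶/2614 = 382.555; M_target = 10⁶/7943 = 125.897.
ΔM = 125.897 − 382.555 = -256.658 → -256.7 mireds, a cooling shift.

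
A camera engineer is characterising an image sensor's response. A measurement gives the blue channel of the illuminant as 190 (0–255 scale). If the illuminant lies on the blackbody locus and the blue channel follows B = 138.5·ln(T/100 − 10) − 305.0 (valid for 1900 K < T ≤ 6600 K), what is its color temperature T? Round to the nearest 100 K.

ln(t − 10) = (190 + 305.0) / 138.5 = 3.5740.
t − 10 = e^3.5740 = 35.659, so t = 45.659.
T = 100·t = 4566 K → 4600 K to the nearest 100 K.

4600 K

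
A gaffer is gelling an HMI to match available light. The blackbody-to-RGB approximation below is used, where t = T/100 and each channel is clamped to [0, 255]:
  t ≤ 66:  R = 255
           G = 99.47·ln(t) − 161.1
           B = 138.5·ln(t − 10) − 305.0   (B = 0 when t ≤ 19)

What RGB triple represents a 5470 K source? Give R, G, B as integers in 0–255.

t = 5470/100 = 54.7; the t ≤ 66 branch applies.
R = 255 by definition for t ≤ 66.
G = 99.47·ln 54.7 − 161.1 = 99.47·4.0019 − 161.1 = 236.965.
B = 138.5·ln(54.7 − 10) − 305.0 = 138.5·ln 44.7 − 305.0 = 138.5·3.8000 − 305.0 = 221.296.
Rounded: (255, 237, 221).

R=255, G=237, B=221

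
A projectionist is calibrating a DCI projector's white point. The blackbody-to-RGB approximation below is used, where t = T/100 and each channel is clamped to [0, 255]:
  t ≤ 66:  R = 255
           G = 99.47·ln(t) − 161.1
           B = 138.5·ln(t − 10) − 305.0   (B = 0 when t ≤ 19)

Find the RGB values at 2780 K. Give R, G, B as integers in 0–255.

t = 2780/100 = 27.8; the t ≤ 66 branch applies.
R = 255 by definition for t ≤ 66.
G = 99.47·ln 27.8 − 161.1 = 99.47·3.3250 − 161.1 = 169.641.
B = 138.5·ln(27.8 − 10) − 305.0 = 138.5·ln 17.8 − 305.0 = 138.5·2.8792 − 305.0 = 93.769.
Rounded: (255, 170, 94).

R=255, G=170, B=94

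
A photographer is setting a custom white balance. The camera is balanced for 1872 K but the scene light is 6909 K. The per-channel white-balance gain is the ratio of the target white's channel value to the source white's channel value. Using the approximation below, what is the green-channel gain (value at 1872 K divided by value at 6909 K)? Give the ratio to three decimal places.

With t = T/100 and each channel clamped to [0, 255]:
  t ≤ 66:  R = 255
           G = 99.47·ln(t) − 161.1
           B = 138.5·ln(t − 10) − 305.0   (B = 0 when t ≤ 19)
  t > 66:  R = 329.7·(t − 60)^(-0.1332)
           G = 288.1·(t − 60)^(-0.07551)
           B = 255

0.534

At 6909 K (t = 69.09):
  G = 288.1·(69.09 − 60)^(-0.07551) = 288.1·9.09^(-0.07551) = 288.1·0.84648 = 243.872.
At 1872 K (t = 18.72):
  G = 99.47·ln 18.72 − 161.1 = 99.47·2.9296 − 161.1 = 130.307.
Gain = 130.307 / 243.872 = 0.5343 → 0.534.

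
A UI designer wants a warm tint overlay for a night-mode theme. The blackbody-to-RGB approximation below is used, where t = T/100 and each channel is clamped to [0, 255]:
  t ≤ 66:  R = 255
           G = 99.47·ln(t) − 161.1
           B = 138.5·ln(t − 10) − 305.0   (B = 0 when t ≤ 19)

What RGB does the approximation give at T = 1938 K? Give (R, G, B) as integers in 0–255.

(255, 134, 5)

t = 1938/100 = 19.38; the t ≤ 66 branch applies.
R = 255 by definition for t ≤ 66.
G = 99.47·ln 19.38 − 161.1 = 99.47·2.9642 − 161.1 = 133.753.
B = 138.5·ln(19.38 − 10) − 305.0 = 138.5·ln 9.38 − 305.0 = 138.5·2.2386 − 305.0 = 5.043.
Rounded: (255, 134, 5).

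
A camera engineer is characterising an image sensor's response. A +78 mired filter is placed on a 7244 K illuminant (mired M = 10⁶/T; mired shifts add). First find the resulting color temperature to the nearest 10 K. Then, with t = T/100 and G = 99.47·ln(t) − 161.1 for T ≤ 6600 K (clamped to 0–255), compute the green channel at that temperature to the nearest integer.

M_in = 10⁶/7244 = 138.05; M_out = 138.05 + (+78) = 216.05.
T_out = 10⁶/216.05 = 4628.7 K → 4630 K; t = 46.3.
G = 99.47·ln 46.3 − 161.1 = 99.47·3.8351 − 161.1 = 220.382.
Rounded: 220.

220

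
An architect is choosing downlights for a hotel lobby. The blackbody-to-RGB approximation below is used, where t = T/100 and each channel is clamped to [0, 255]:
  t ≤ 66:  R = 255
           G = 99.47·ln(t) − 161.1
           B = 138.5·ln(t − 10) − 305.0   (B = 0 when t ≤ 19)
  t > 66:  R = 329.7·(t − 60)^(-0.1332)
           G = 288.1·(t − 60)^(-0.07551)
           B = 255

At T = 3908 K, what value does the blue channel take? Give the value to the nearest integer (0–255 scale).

t = 3908/100 = 39.08; the t ≤ 66 branch applies.
B = 138.5·ln(39.08 − 10) − 305.0 = 138.5·ln 29.08 − 305.0 = 138.5·3.3701 − 305.0 = 161.752.
Rounded: 162.

162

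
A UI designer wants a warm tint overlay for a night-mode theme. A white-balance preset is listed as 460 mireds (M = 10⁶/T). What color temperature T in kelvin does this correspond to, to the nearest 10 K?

2170 K

T = 10⁶ / 460 = 2173.91 K → 2170 K.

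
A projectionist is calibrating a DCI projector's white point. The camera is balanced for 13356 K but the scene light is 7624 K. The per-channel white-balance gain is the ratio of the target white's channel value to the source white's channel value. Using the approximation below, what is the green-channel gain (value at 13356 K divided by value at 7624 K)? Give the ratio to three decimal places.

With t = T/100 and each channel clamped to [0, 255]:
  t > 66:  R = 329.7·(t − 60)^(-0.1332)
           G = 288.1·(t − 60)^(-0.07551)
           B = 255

At 7624 K (t = 76.24):
  G = 288.1·(76.24 − 60)^(-0.07551) = 288.1·16.24^(-0.07551) = 288.1·0.81019 = 233.417.
At 13356 K (t = 133.56):
  G = 288.1·(133.56 − 60)^(-0.07551) = 288.1·73.56^(-0.07551) = 288.1·0.72285 = 208.254.
Gain = 208.254 / 233.417 = 0.8922 → 0.892.

0.892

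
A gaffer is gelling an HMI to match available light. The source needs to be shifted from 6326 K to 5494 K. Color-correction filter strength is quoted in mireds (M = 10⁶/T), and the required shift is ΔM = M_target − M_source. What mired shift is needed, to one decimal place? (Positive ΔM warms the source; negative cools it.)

+23.9 mireds

M_source = 10⁶/6326 = 158.078; M_target = 10⁶/5494 = 182.017.
ΔM = 182.017 − 158.078 = 23.939 → +23.9 mireds, a warming shift.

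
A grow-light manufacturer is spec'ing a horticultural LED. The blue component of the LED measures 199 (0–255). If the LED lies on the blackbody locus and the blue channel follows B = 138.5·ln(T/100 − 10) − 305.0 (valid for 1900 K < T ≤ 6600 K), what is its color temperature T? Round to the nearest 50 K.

ln(t − 10) = (199 + 305.0) / 138.5 = 3.6390.
t − 10 = e^3.6390 = 38.053, so t = 48.053.
T = 100·t = 4805 K → 4800 K to the nearest 50 K.

4800 K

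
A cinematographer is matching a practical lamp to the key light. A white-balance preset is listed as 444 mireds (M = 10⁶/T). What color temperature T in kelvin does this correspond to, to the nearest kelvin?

T = 10⁶ / 444 = 2252.25 K → 2252 K.

2252 K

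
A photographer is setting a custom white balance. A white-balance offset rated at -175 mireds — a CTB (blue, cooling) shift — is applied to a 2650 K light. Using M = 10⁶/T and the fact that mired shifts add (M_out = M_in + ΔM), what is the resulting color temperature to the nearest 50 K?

4950 K

M_in = 10⁶/2650 = 377.36 mireds.
M_out = 377.36 + (-175) = 202.36 mireds.
T_out = 10⁶/202.36 = 4941.7 K → 4950 K.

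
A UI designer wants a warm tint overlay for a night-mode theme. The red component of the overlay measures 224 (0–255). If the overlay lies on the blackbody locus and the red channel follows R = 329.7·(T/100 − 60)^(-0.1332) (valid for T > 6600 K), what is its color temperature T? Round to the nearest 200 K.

(t − 60)^(-0.1332) = 224/329.7 = 0.67941.
t − 60 = 0.67941^(1/-0.1332) = 0.67941^(-7.508) = 18.209, so t = 78.209.
T = 100·t = 7821 K → 7800 K to the nearest 200 K.

7800 K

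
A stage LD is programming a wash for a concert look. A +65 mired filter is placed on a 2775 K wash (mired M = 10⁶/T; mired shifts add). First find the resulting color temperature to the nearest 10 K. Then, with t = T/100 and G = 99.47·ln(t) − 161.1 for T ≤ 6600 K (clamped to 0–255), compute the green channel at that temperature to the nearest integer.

M_in = 10⁶/2775 = 360.36; M_out = 360.36 + (+65) = 425.36.
T_out = 10⁶/425.36 = 2350.9 K → 2350 K; t = 23.5.
G = 99.47·ln 23.5 − 161.1 = 99.47·3.1570 − 161.1 = 152.927.
Rounded: 153.

153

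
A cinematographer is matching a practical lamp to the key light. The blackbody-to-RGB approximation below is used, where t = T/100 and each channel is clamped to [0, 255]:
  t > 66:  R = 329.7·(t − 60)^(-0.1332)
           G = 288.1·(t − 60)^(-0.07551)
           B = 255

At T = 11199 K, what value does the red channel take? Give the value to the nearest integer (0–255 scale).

t = 11199/100 = 111.99; the t > 66 branch applies.
R = 329.7·(111.99 − 60)^(-0.1332) = 329.7·51.99^(-0.1332) = 329.7·0.59080 = 194.786.
Rounded: 195.

195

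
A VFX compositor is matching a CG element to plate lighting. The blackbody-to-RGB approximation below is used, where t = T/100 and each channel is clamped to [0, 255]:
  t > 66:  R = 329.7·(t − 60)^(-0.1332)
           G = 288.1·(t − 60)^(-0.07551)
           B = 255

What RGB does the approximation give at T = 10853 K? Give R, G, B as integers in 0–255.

R=197, G=215, B=255

t = 10853/100 = 108.53; the t > 66 branch applies.
R = 329.7·(108.53 − 60)^(-0.1332) = 329.7·48.53^(-0.1332) = 329.7·0.59624 = 196.581.
G = 288.1·(108.53 − 60)^(-0.07551) = 288.1·48.53^(-0.07551) = 288.1·0.74592 = 214.898.
B = 255 by definition for t > 66.
Rounded: (197, 215, 255).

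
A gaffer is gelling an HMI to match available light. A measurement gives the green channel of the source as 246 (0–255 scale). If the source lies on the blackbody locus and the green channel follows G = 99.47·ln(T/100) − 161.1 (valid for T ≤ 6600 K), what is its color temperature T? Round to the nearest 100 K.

ln t = (246 + 161.1) / 99.47 = 4.0927.
t = e^4.0927 = 59.901.
T = 100·t = 5990 K → 6000 K to the nearest 100 K.

6000 K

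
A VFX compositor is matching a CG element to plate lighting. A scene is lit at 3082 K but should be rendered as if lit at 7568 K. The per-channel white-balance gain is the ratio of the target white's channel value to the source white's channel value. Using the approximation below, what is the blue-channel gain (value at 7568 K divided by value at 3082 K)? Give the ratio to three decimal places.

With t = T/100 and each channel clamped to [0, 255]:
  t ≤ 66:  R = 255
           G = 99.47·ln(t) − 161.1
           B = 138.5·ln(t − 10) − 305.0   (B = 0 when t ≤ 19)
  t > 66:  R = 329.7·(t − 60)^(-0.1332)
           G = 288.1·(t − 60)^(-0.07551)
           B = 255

2.208

At 3082 K (t = 30.82):
  B = 138.5·ln(30.82 − 10) − 305.0 = 138.5·ln 20.82 − 305.0 = 138.5·3.0359 − 305.0 = 115.474.
At 7568 K (t = 75.68):
  B = 255 by definition for t > 66.
Gain = 255.000 / 115.474 = 2.2083 → 2.208.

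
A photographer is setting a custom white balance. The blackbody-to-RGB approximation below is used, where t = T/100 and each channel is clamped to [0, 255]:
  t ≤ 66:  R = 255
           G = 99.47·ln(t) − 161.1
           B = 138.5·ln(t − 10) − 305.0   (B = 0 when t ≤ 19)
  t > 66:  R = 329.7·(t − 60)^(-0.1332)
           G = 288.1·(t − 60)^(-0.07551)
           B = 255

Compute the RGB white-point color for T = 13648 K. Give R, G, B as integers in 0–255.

R=185, G=208, B=255

t = 13648/100 = 136.48; the t > 66 branch applies.
R = 329.7·(136.48 − 60)^(-0.1332) = 329.7·76.48^(-0.1332) = 329.7·0.56119 = 185.025.
G = 288.1·(136.48 − 60)^(-0.07551) = 288.1·76.48^(-0.07551) = 288.1·0.72073 = 207.643.
B = 255 by definition for t > 66.
Rounded: (185, 208, 255).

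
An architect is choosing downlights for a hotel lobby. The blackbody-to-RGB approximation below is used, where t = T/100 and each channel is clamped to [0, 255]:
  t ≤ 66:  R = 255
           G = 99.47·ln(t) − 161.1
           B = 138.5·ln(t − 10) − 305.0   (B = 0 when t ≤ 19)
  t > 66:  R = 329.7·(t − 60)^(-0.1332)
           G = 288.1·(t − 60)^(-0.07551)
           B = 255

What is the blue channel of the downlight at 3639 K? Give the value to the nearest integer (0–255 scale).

t = 3639/100 = 36.39; the t ≤ 66 branch applies.
B = 138.5·ln(36.39 − 10) − 305.0 = 138.5·ln 26.39 − 305.0 = 138.5·3.2730 − 305.0 = 148.308.
Rounded: 148.

148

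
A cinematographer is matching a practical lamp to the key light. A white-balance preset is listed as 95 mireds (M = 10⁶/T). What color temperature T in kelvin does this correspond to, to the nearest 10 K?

10530 K

T = 10⁶ / 95 = 10526.32 K → 10530 K.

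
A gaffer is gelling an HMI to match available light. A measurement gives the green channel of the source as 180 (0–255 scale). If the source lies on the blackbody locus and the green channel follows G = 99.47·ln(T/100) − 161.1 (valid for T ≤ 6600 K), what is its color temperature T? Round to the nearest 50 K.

3100 K

ln t = (180 + 161.1) / 99.47 = 3.4292.
t = e^3.4292 = 30.851.
T = 100·t = 3085 K → 3100 K to the nearest 50 K.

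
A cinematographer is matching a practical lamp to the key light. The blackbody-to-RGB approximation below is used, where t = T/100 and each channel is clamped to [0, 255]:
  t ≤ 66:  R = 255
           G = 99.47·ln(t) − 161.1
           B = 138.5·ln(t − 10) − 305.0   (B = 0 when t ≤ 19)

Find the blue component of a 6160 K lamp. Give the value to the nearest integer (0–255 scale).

t = 6160/100 = 61.6; the t ≤ 66 branch applies.
B = 138.5·ln(61.6 − 10) − 305.0 = 138.5·ln 51.6 − 305.0 = 138.5·3.9435 − 305.0 = 241.178.
Rounded: 241.

241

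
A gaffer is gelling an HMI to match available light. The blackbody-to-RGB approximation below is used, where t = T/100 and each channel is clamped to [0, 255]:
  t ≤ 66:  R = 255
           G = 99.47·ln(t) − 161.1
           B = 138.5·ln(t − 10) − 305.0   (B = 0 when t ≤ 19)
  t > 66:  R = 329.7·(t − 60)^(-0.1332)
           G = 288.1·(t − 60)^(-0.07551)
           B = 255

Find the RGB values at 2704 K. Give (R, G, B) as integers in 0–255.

t = 2704/100 = 27.04; the t ≤ 66 branch applies.
R = 255 by definition for t ≤ 66.
G = 99.47·ln 27.04 − 161.1 = 99.47·3.2973 − 161.1 = 166.884.
B = 138.5·ln(27.04 − 10) − 305.0 = 138.5·ln 17.04 − 305.0 = 138.5·2.8356 − 305.0 = 87.726.
Rounded: (255, 167, 88).

(255, 167, 88)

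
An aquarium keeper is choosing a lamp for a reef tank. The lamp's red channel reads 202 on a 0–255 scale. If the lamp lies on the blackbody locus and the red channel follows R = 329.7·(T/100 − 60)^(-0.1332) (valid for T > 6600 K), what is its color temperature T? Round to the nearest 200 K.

(t − 60)^(-0.1332) = 202/329.7 = 0.61268.
t − 60 = 0.61268^(1/-0.1332) = 0.61268^(-7.508) = 39.569, so t = 99.569.
T = 100·t = 9957 K → 10000 K to the nearest 200 K.

10000 K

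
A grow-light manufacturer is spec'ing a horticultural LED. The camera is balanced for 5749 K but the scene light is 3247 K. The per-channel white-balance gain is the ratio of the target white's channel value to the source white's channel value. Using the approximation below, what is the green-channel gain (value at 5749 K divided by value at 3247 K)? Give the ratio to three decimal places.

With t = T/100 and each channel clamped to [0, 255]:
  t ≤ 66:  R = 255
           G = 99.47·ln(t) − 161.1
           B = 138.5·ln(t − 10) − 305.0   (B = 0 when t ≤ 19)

1.307

At 3247 K (t = 32.47):
  G = 99.47·ln 32.47 − 161.1 = 99.47·3.4803 − 161.1 = 185.087.
At 5749 K (t = 57.49):
  G = 99.47·ln 57.49 − 161.1 = 99.47·4.0516 − 161.1 = 241.914.
Gain = 241.914 / 185.087 = 1.3070 → 1.307.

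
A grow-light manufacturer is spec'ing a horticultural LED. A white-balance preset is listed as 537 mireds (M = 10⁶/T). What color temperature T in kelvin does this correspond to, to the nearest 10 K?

T = 10⁶ / 537 = 1862.20 K → 1860 K.

1860 K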